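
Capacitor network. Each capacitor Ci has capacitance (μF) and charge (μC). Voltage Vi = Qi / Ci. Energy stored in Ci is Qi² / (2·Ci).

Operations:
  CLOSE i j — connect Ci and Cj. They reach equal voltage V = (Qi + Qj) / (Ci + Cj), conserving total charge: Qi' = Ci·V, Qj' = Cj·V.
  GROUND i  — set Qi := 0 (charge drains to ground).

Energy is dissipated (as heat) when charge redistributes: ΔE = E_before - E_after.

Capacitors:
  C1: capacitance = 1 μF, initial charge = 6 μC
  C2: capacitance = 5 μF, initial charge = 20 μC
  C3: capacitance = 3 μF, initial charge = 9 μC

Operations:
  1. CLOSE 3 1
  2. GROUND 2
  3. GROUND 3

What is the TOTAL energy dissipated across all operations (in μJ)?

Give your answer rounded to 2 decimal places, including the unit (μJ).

Initial: C1(1μF, Q=6μC, V=6.00V), C2(5μF, Q=20μC, V=4.00V), C3(3μF, Q=9μC, V=3.00V)
Op 1: CLOSE 3-1: Q_total=15.00, C_total=4.00, V=3.75; Q3=11.25, Q1=3.75; dissipated=3.375
Op 2: GROUND 2: Q2=0; energy lost=40.000
Op 3: GROUND 3: Q3=0; energy lost=21.094
Total dissipated: 64.469 μJ

Answer: 64.47 μJ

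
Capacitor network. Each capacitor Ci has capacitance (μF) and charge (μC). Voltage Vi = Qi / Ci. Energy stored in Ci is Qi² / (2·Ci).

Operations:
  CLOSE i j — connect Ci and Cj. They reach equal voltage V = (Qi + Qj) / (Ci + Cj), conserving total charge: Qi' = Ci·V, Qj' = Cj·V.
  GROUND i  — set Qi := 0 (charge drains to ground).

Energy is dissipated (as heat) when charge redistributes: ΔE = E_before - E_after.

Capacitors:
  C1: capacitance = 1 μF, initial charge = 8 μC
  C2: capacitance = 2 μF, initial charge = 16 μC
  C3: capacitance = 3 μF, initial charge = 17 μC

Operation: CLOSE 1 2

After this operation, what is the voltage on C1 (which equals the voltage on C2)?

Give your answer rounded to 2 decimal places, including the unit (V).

Initial: C1(1μF, Q=8μC, V=8.00V), C2(2μF, Q=16μC, V=8.00V), C3(3μF, Q=17μC, V=5.67V)
Op 1: CLOSE 1-2: Q_total=24.00, C_total=3.00, V=8.00; Q1=8.00, Q2=16.00; dissipated=0.000

Answer: 8.00 V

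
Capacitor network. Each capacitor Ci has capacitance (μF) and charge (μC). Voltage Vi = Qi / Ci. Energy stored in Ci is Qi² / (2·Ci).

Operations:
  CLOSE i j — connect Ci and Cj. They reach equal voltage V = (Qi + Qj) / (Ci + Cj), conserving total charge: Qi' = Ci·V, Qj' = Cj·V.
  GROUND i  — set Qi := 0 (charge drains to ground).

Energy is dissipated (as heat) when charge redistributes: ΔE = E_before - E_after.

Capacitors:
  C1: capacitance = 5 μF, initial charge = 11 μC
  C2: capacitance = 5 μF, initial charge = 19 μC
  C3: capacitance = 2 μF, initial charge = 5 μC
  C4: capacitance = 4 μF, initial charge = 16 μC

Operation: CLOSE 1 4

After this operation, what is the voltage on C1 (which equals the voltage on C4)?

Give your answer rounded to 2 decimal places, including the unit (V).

Initial: C1(5μF, Q=11μC, V=2.20V), C2(5μF, Q=19μC, V=3.80V), C3(2μF, Q=5μC, V=2.50V), C4(4μF, Q=16μC, V=4.00V)
Op 1: CLOSE 1-4: Q_total=27.00, C_total=9.00, V=3.00; Q1=15.00, Q4=12.00; dissipated=3.600

Answer: 3.00 V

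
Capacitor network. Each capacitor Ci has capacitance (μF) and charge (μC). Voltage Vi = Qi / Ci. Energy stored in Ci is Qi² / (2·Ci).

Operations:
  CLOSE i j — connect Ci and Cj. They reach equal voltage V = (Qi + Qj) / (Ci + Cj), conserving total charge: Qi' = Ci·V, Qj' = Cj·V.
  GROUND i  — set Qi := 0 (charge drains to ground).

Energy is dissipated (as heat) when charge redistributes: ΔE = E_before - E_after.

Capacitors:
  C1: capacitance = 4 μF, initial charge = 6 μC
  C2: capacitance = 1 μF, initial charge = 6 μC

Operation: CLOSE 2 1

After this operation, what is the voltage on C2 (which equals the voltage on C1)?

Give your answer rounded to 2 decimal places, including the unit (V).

Initial: C1(4μF, Q=6μC, V=1.50V), C2(1μF, Q=6μC, V=6.00V)
Op 1: CLOSE 2-1: Q_total=12.00, C_total=5.00, V=2.40; Q2=2.40, Q1=9.60; dissipated=8.100

Answer: 2.40 V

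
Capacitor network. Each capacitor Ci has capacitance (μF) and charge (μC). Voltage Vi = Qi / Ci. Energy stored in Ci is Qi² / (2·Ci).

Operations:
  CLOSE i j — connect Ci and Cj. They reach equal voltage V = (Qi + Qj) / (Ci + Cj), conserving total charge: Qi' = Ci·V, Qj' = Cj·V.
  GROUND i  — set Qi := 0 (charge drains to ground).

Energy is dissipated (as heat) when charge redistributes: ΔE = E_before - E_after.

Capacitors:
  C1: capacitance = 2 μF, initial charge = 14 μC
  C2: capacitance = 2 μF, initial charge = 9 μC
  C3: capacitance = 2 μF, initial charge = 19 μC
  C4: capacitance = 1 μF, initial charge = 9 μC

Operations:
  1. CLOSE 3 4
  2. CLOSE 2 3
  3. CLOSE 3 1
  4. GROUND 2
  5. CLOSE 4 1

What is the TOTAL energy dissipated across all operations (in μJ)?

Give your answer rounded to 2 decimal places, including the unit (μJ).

Initial: C1(2μF, Q=14μC, V=7.00V), C2(2μF, Q=9μC, V=4.50V), C3(2μF, Q=19μC, V=9.50V), C4(1μF, Q=9μC, V=9.00V)
Op 1: CLOSE 3-4: Q_total=28.00, C_total=3.00, V=9.33; Q3=18.67, Q4=9.33; dissipated=0.083
Op 2: CLOSE 2-3: Q_total=27.67, C_total=4.00, V=6.92; Q2=13.83, Q3=13.83; dissipated=11.681
Op 3: CLOSE 3-1: Q_total=27.83, C_total=4.00, V=6.96; Q3=13.92, Q1=13.92; dissipated=0.003
Op 4: GROUND 2: Q2=0; energy lost=47.840
Op 5: CLOSE 4-1: Q_total=23.25, C_total=3.00, V=7.75; Q4=7.75, Q1=15.50; dissipated=1.880
Total dissipated: 61.488 μJ

Answer: 61.49 μJ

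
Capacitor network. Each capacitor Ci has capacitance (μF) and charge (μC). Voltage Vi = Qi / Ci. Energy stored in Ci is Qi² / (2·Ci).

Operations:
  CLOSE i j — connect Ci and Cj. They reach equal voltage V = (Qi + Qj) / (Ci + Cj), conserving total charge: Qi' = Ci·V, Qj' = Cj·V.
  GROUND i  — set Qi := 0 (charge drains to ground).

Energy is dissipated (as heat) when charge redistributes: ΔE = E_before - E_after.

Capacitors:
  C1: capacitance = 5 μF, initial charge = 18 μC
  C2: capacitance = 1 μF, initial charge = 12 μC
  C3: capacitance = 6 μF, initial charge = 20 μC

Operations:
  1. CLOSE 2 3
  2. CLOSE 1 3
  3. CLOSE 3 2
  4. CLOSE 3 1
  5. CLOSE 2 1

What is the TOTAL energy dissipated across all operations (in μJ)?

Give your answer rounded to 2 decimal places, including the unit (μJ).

Initial: C1(5μF, Q=18μC, V=3.60V), C2(1μF, Q=12μC, V=12.00V), C3(6μF, Q=20μC, V=3.33V)
Op 1: CLOSE 2-3: Q_total=32.00, C_total=7.00, V=4.57; Q2=4.57, Q3=27.43; dissipated=32.190
Op 2: CLOSE 1-3: Q_total=45.43, C_total=11.00, V=4.13; Q1=20.65, Q3=24.78; dissipated=1.287
Op 3: CLOSE 3-2: Q_total=29.35, C_total=7.00, V=4.19; Q3=25.16, Q2=4.19; dissipated=0.084
Op 4: CLOSE 3-1: Q_total=45.81, C_total=11.00, V=4.16; Q3=24.99, Q1=20.82; dissipated=0.005
Op 5: CLOSE 2-1: Q_total=25.01, C_total=6.00, V=4.17; Q2=4.17, Q1=20.85; dissipated=0.000
Total dissipated: 33.567 μJ

Answer: 33.57 μJ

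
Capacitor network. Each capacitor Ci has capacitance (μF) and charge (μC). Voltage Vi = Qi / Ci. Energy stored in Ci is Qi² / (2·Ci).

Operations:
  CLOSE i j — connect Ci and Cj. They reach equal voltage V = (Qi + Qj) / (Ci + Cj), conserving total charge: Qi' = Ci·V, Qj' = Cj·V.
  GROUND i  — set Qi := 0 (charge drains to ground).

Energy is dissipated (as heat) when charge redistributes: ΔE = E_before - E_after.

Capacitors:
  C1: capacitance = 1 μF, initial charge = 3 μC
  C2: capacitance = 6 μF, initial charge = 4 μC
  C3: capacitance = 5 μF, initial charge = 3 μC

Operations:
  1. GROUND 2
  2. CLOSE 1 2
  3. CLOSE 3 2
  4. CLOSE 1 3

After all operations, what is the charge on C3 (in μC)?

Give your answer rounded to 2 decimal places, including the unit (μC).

Answer: 2.47 μC

Derivation:
Initial: C1(1μF, Q=3μC, V=3.00V), C2(6μF, Q=4μC, V=0.67V), C3(5μF, Q=3μC, V=0.60V)
Op 1: GROUND 2: Q2=0; energy lost=1.333
Op 2: CLOSE 1-2: Q_total=3.00, C_total=7.00, V=0.43; Q1=0.43, Q2=2.57; dissipated=3.857
Op 3: CLOSE 3-2: Q_total=5.57, C_total=11.00, V=0.51; Q3=2.53, Q2=3.04; dissipated=0.040
Op 4: CLOSE 1-3: Q_total=2.96, C_total=6.00, V=0.49; Q1=0.49, Q3=2.47; dissipated=0.003
Final charges: Q1=0.49, Q2=3.04, Q3=2.47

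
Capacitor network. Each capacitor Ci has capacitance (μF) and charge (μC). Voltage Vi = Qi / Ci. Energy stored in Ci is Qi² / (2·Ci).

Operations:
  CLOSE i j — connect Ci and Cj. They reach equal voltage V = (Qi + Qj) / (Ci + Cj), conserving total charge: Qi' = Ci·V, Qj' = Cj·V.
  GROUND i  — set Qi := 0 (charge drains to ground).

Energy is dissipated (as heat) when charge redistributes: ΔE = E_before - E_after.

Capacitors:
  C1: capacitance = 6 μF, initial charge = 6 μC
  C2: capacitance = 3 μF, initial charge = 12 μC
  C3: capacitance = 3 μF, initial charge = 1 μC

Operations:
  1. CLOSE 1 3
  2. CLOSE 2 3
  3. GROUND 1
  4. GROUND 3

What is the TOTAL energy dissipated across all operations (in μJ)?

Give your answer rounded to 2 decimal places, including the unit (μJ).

Initial: C1(6μF, Q=6μC, V=1.00V), C2(3μF, Q=12μC, V=4.00V), C3(3μF, Q=1μC, V=0.33V)
Op 1: CLOSE 1-3: Q_total=7.00, C_total=9.00, V=0.78; Q1=4.67, Q3=2.33; dissipated=0.444
Op 2: CLOSE 2-3: Q_total=14.33, C_total=6.00, V=2.39; Q2=7.17, Q3=7.17; dissipated=7.787
Op 3: GROUND 1: Q1=0; energy lost=1.815
Op 4: GROUND 3: Q3=0; energy lost=8.560
Total dissipated: 18.606 μJ

Answer: 18.61 μJ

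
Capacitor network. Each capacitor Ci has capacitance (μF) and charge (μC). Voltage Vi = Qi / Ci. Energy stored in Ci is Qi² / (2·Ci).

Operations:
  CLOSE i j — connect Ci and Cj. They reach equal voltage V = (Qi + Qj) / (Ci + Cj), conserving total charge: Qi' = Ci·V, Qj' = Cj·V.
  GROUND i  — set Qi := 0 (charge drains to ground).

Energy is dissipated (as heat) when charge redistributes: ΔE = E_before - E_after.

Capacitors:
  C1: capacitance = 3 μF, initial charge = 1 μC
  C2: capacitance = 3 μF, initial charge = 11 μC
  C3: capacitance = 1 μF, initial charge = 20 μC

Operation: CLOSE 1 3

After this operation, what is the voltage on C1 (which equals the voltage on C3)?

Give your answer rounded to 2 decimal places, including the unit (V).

Initial: C1(3μF, Q=1μC, V=0.33V), C2(3μF, Q=11μC, V=3.67V), C3(1μF, Q=20μC, V=20.00V)
Op 1: CLOSE 1-3: Q_total=21.00, C_total=4.00, V=5.25; Q1=15.75, Q3=5.25; dissipated=145.042

Answer: 5.25 V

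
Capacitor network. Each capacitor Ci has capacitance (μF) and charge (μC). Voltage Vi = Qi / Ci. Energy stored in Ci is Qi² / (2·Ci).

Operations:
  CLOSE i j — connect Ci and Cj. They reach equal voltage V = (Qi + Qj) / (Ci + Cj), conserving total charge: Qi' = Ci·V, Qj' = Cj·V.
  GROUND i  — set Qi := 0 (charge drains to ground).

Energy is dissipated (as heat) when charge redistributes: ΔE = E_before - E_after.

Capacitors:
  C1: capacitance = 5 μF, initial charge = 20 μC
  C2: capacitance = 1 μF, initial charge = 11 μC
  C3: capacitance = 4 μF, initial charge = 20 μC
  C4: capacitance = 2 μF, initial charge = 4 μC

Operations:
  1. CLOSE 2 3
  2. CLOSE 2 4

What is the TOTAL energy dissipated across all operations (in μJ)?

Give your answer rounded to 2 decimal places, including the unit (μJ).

Answer: 20.28 μJ

Derivation:
Initial: C1(5μF, Q=20μC, V=4.00V), C2(1μF, Q=11μC, V=11.00V), C3(4μF, Q=20μC, V=5.00V), C4(2μF, Q=4μC, V=2.00V)
Op 1: CLOSE 2-3: Q_total=31.00, C_total=5.00, V=6.20; Q2=6.20, Q3=24.80; dissipated=14.400
Op 2: CLOSE 2-4: Q_total=10.20, C_total=3.00, V=3.40; Q2=3.40, Q4=6.80; dissipated=5.880
Total dissipated: 20.280 μJ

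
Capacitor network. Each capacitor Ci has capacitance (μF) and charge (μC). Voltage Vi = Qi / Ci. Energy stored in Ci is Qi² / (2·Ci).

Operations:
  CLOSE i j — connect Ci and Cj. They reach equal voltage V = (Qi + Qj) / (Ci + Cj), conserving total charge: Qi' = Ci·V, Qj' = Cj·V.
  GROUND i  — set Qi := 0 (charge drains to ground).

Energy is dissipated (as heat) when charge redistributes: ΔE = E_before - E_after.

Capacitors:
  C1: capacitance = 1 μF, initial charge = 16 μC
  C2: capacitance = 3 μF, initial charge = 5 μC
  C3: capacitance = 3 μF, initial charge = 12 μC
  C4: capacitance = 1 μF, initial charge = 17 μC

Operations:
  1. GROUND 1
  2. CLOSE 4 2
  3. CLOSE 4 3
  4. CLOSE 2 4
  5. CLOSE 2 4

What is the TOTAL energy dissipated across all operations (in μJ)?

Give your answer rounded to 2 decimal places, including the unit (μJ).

Initial: C1(1μF, Q=16μC, V=16.00V), C2(3μF, Q=5μC, V=1.67V), C3(3μF, Q=12μC, V=4.00V), C4(1μF, Q=17μC, V=17.00V)
Op 1: GROUND 1: Q1=0; energy lost=128.000
Op 2: CLOSE 4-2: Q_total=22.00, C_total=4.00, V=5.50; Q4=5.50, Q2=16.50; dissipated=88.167
Op 3: CLOSE 4-3: Q_total=17.50, C_total=4.00, V=4.38; Q4=4.38, Q3=13.12; dissipated=0.844
Op 4: CLOSE 2-4: Q_total=20.88, C_total=4.00, V=5.22; Q2=15.66, Q4=5.22; dissipated=0.475
Op 5: CLOSE 2-4: Q_total=20.88, C_total=4.00, V=5.22; Q2=15.66, Q4=5.22; dissipated=0.000
Total dissipated: 217.485 μJ

Answer: 217.49 μJ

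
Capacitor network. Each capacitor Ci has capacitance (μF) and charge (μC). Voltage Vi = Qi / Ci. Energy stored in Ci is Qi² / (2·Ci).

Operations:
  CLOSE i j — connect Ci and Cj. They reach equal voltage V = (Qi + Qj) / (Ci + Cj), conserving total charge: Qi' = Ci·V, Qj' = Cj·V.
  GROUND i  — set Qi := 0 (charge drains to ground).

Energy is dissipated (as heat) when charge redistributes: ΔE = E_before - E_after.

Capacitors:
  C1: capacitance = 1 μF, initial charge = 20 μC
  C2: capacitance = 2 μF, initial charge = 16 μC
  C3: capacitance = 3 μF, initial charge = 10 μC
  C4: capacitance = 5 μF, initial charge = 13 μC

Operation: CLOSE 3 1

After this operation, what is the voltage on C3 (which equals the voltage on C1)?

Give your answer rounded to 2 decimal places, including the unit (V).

Answer: 7.50 V

Derivation:
Initial: C1(1μF, Q=20μC, V=20.00V), C2(2μF, Q=16μC, V=8.00V), C3(3μF, Q=10μC, V=3.33V), C4(5μF, Q=13μC, V=2.60V)
Op 1: CLOSE 3-1: Q_total=30.00, C_total=4.00, V=7.50; Q3=22.50, Q1=7.50; dissipated=104.167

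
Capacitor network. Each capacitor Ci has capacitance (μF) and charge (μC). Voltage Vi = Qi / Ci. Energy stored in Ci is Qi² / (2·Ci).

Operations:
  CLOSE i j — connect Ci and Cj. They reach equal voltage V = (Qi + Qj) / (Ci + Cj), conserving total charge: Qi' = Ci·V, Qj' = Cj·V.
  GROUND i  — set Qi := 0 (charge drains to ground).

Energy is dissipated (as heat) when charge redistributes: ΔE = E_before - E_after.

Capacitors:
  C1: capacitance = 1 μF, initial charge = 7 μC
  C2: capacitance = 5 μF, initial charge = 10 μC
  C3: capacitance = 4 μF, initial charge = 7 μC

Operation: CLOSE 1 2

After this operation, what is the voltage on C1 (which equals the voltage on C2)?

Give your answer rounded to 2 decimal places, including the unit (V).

Answer: 2.83 V

Derivation:
Initial: C1(1μF, Q=7μC, V=7.00V), C2(5μF, Q=10μC, V=2.00V), C3(4μF, Q=7μC, V=1.75V)
Op 1: CLOSE 1-2: Q_total=17.00, C_total=6.00, V=2.83; Q1=2.83, Q2=14.17; dissipated=10.417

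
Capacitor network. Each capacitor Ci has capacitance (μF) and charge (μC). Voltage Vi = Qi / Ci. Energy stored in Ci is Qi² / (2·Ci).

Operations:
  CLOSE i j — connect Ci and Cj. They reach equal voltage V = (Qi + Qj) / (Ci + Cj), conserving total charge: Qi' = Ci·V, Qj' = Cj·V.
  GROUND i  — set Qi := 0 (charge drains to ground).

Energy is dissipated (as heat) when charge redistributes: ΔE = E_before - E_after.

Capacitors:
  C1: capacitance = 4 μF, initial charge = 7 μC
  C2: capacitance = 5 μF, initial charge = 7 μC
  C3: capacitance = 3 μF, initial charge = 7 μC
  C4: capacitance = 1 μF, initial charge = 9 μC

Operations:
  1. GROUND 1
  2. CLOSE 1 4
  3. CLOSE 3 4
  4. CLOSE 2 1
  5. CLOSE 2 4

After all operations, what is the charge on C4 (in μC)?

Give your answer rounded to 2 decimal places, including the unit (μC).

Initial: C1(4μF, Q=7μC, V=1.75V), C2(5μF, Q=7μC, V=1.40V), C3(3μF, Q=7μC, V=2.33V), C4(1μF, Q=9μC, V=9.00V)
Op 1: GROUND 1: Q1=0; energy lost=6.125
Op 2: CLOSE 1-4: Q_total=9.00, C_total=5.00, V=1.80; Q1=7.20, Q4=1.80; dissipated=32.400
Op 3: CLOSE 3-4: Q_total=8.80, C_total=4.00, V=2.20; Q3=6.60, Q4=2.20; dissipated=0.107
Op 4: CLOSE 2-1: Q_total=14.20, C_total=9.00, V=1.58; Q2=7.89, Q1=6.31; dissipated=0.178
Op 5: CLOSE 2-4: Q_total=10.09, C_total=6.00, V=1.68; Q2=8.41, Q4=1.68; dissipated=0.161
Final charges: Q1=6.31, Q2=8.41, Q3=6.60, Q4=1.68

Answer: 1.68 μC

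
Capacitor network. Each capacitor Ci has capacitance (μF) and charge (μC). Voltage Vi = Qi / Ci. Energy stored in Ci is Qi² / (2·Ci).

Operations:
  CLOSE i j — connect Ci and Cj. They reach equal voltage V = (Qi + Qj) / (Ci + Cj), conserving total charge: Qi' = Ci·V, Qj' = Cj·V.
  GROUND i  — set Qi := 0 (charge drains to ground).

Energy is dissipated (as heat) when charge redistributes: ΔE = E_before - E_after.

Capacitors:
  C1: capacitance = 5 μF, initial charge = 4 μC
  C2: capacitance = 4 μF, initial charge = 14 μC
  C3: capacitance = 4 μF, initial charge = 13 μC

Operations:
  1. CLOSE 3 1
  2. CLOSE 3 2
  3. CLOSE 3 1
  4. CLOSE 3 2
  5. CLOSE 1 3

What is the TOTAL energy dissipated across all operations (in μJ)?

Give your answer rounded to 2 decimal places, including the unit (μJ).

Initial: C1(5μF, Q=4μC, V=0.80V), C2(4μF, Q=14μC, V=3.50V), C3(4μF, Q=13μC, V=3.25V)
Op 1: CLOSE 3-1: Q_total=17.00, C_total=9.00, V=1.89; Q3=7.56, Q1=9.44; dissipated=6.669
Op 2: CLOSE 3-2: Q_total=21.56, C_total=8.00, V=2.69; Q3=10.78, Q2=10.78; dissipated=2.596
Op 3: CLOSE 3-1: Q_total=20.22, C_total=9.00, V=2.25; Q3=8.99, Q1=11.23; dissipated=0.721
Op 4: CLOSE 3-2: Q_total=19.77, C_total=8.00, V=2.47; Q3=9.88, Q2=9.88; dissipated=0.200
Op 5: CLOSE 1-3: Q_total=21.12, C_total=9.00, V=2.35; Q1=11.73, Q3=9.39; dissipated=0.056
Total dissipated: 10.242 μJ

Answer: 10.24 μJ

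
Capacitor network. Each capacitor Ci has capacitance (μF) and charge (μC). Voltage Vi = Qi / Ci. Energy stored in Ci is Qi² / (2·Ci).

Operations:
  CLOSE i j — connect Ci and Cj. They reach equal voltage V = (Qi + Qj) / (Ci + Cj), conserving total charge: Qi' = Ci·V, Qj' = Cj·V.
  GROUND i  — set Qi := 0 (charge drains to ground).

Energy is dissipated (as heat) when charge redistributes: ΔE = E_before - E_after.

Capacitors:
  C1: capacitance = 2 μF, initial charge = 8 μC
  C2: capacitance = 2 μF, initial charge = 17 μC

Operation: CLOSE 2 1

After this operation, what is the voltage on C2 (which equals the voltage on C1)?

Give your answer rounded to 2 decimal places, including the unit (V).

Initial: C1(2μF, Q=8μC, V=4.00V), C2(2μF, Q=17μC, V=8.50V)
Op 1: CLOSE 2-1: Q_total=25.00, C_total=4.00, V=6.25; Q2=12.50, Q1=12.50; dissipated=10.125

Answer: 6.25 V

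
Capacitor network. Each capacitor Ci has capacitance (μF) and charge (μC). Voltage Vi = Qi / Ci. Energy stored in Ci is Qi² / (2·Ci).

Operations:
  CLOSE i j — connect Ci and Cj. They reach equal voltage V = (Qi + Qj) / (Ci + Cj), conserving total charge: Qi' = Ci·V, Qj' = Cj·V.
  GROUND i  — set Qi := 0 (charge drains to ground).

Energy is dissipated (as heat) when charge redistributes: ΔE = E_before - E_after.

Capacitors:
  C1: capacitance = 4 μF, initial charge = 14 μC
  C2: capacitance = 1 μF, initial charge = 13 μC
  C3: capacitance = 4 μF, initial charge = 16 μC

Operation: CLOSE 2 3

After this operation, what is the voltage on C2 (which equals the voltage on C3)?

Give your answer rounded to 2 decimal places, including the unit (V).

Answer: 5.80 V

Derivation:
Initial: C1(4μF, Q=14μC, V=3.50V), C2(1μF, Q=13μC, V=13.00V), C3(4μF, Q=16μC, V=4.00V)
Op 1: CLOSE 2-3: Q_total=29.00, C_total=5.00, V=5.80; Q2=5.80, Q3=23.20; dissipated=32.400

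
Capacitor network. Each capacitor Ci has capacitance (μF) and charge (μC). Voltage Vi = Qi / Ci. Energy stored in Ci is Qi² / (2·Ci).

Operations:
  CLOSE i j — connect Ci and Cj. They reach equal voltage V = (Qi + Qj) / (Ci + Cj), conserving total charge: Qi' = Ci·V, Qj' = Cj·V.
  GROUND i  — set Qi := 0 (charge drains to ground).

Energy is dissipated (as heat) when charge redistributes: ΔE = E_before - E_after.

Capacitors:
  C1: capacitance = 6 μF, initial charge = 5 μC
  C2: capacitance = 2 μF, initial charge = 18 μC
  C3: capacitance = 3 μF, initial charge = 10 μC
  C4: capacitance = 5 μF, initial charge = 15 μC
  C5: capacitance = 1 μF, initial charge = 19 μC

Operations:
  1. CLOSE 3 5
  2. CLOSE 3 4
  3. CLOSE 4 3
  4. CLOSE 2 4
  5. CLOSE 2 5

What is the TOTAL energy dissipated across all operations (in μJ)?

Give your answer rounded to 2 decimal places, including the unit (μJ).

Initial: C1(6μF, Q=5μC, V=0.83V), C2(2μF, Q=18μC, V=9.00V), C3(3μF, Q=10μC, V=3.33V), C4(5μF, Q=15μC, V=3.00V), C5(1μF, Q=19μC, V=19.00V)
Op 1: CLOSE 3-5: Q_total=29.00, C_total=4.00, V=7.25; Q3=21.75, Q5=7.25; dissipated=92.042
Op 2: CLOSE 3-4: Q_total=36.75, C_total=8.00, V=4.59; Q3=13.78, Q4=22.97; dissipated=16.934
Op 3: CLOSE 4-3: Q_total=36.75, C_total=8.00, V=4.59; Q4=22.97, Q3=13.78; dissipated=0.000
Op 4: CLOSE 2-4: Q_total=40.97, C_total=7.00, V=5.85; Q2=11.71, Q4=29.26; dissipated=13.868
Op 5: CLOSE 2-5: Q_total=18.96, C_total=3.00, V=6.32; Q2=12.64, Q5=6.32; dissipated=0.651
Total dissipated: 123.494 μJ

Answer: 123.49 μJ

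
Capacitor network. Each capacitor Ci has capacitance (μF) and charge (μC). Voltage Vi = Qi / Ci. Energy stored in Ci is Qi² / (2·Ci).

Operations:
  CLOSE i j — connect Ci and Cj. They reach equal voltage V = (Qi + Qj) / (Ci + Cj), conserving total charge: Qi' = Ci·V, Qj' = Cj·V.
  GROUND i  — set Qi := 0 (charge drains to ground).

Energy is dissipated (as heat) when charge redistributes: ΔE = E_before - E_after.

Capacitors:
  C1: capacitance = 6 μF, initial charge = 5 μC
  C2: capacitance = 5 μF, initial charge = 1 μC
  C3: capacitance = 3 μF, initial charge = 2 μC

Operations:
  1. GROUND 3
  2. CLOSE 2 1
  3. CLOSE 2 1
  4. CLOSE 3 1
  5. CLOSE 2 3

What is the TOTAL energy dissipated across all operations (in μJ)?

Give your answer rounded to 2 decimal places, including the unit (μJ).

Initial: C1(6μF, Q=5μC, V=0.83V), C2(5μF, Q=1μC, V=0.20V), C3(3μF, Q=2μC, V=0.67V)
Op 1: GROUND 3: Q3=0; energy lost=0.667
Op 2: CLOSE 2-1: Q_total=6.00, C_total=11.00, V=0.55; Q2=2.73, Q1=3.27; dissipated=0.547
Op 3: CLOSE 2-1: Q_total=6.00, C_total=11.00, V=0.55; Q2=2.73, Q1=3.27; dissipated=0.000
Op 4: CLOSE 3-1: Q_total=3.27, C_total=9.00, V=0.36; Q3=1.09, Q1=2.18; dissipated=0.298
Op 5: CLOSE 2-3: Q_total=3.82, C_total=8.00, V=0.48; Q2=2.39, Q3=1.43; dissipated=0.031
Total dissipated: 1.542 μJ

Answer: 1.54 μJ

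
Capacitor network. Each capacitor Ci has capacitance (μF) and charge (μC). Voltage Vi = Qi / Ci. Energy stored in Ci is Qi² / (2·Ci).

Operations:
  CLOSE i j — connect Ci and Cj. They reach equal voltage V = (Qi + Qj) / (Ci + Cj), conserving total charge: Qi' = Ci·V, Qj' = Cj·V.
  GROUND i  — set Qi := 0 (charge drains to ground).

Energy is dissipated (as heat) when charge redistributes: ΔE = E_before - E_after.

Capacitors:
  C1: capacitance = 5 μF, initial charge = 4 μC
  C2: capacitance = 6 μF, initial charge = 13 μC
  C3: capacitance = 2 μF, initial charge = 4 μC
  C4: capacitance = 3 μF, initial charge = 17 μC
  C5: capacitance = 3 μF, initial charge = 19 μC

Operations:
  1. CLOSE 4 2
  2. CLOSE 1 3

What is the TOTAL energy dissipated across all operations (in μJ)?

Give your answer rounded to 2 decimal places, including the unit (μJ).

Initial: C1(5μF, Q=4μC, V=0.80V), C2(6μF, Q=13μC, V=2.17V), C3(2μF, Q=4μC, V=2.00V), C4(3μF, Q=17μC, V=5.67V), C5(3μF, Q=19μC, V=6.33V)
Op 1: CLOSE 4-2: Q_total=30.00, C_total=9.00, V=3.33; Q4=10.00, Q2=20.00; dissipated=12.250
Op 2: CLOSE 1-3: Q_total=8.00, C_total=7.00, V=1.14; Q1=5.71, Q3=2.29; dissipated=1.029
Total dissipated: 13.279 μJ

Answer: 13.28 μJ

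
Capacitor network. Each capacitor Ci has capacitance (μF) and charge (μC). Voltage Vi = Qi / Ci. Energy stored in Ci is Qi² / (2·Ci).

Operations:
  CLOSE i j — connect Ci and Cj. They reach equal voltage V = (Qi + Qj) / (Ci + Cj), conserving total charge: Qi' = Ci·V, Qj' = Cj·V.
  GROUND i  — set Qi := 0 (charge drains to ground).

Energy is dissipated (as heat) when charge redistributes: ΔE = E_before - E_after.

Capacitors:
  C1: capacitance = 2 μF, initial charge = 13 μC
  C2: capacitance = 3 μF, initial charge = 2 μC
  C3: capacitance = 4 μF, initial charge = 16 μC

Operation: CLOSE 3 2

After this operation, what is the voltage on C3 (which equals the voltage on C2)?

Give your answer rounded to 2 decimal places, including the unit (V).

Answer: 2.57 V

Derivation:
Initial: C1(2μF, Q=13μC, V=6.50V), C2(3μF, Q=2μC, V=0.67V), C3(4μF, Q=16μC, V=4.00V)
Op 1: CLOSE 3-2: Q_total=18.00, C_total=7.00, V=2.57; Q3=10.29, Q2=7.71; dissipated=9.524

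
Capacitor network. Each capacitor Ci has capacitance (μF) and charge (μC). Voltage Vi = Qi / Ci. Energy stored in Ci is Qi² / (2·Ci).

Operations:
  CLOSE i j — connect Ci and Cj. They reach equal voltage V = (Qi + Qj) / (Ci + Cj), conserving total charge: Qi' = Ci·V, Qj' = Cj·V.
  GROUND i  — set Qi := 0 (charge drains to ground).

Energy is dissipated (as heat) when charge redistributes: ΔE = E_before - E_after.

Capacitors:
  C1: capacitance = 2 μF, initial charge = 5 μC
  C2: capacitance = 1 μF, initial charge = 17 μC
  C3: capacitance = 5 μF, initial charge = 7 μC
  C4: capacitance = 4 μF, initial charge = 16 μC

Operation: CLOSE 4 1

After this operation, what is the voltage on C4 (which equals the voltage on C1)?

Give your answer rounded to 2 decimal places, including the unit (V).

Initial: C1(2μF, Q=5μC, V=2.50V), C2(1μF, Q=17μC, V=17.00V), C3(5μF, Q=7μC, V=1.40V), C4(4μF, Q=16μC, V=4.00V)
Op 1: CLOSE 4-1: Q_total=21.00, C_total=6.00, V=3.50; Q4=14.00, Q1=7.00; dissipated=1.500

Answer: 3.50 V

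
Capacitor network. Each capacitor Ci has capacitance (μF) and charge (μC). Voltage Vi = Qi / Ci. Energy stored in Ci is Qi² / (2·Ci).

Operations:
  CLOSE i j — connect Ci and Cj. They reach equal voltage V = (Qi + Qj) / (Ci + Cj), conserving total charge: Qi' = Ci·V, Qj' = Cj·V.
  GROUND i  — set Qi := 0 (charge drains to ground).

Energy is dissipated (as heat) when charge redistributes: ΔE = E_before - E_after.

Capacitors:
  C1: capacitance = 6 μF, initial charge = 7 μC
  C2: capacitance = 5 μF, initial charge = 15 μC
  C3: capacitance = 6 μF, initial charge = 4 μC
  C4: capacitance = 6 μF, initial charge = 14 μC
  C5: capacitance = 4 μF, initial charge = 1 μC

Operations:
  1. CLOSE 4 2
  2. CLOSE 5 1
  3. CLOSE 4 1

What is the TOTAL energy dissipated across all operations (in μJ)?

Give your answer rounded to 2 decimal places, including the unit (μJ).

Initial: C1(6μF, Q=7μC, V=1.17V), C2(5μF, Q=15μC, V=3.00V), C3(6μF, Q=4μC, V=0.67V), C4(6μF, Q=14μC, V=2.33V), C5(4μF, Q=1μC, V=0.25V)
Op 1: CLOSE 4-2: Q_total=29.00, C_total=11.00, V=2.64; Q4=15.82, Q2=13.18; dissipated=0.606
Op 2: CLOSE 5-1: Q_total=8.00, C_total=10.00, V=0.80; Q5=3.20, Q1=4.80; dissipated=1.008
Op 3: CLOSE 4-1: Q_total=20.62, C_total=12.00, V=1.72; Q4=10.31, Q1=10.31; dissipated=5.058
Total dissipated: 6.673 μJ

Answer: 6.67 μJ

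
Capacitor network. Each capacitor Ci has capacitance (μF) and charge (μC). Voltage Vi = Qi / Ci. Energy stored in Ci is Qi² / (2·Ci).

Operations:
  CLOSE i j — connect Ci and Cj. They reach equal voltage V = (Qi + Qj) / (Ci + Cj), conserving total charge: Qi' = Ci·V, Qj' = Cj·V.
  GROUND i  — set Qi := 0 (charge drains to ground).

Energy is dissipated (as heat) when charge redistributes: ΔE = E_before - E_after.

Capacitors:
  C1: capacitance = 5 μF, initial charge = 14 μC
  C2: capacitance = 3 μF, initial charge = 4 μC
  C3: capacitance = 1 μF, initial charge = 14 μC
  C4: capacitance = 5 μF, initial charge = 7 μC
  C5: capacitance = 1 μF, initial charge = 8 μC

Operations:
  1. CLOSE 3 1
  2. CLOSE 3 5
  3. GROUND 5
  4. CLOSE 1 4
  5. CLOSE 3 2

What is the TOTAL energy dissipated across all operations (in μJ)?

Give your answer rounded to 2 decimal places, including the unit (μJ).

Initial: C1(5μF, Q=14μC, V=2.80V), C2(3μF, Q=4μC, V=1.33V), C3(1μF, Q=14μC, V=14.00V), C4(5μF, Q=7μC, V=1.40V), C5(1μF, Q=8μC, V=8.00V)
Op 1: CLOSE 3-1: Q_total=28.00, C_total=6.00, V=4.67; Q3=4.67, Q1=23.33; dissipated=52.267
Op 2: CLOSE 3-5: Q_total=12.67, C_total=2.00, V=6.33; Q3=6.33, Q5=6.33; dissipated=2.778
Op 3: GROUND 5: Q5=0; energy lost=20.056
Op 4: CLOSE 1-4: Q_total=30.33, C_total=10.00, V=3.03; Q1=15.17, Q4=15.17; dissipated=13.339
Op 5: CLOSE 3-2: Q_total=10.33, C_total=4.00, V=2.58; Q3=2.58, Q2=7.75; dissipated=9.375
Total dissipated: 97.814 μJ

Answer: 97.81 μJ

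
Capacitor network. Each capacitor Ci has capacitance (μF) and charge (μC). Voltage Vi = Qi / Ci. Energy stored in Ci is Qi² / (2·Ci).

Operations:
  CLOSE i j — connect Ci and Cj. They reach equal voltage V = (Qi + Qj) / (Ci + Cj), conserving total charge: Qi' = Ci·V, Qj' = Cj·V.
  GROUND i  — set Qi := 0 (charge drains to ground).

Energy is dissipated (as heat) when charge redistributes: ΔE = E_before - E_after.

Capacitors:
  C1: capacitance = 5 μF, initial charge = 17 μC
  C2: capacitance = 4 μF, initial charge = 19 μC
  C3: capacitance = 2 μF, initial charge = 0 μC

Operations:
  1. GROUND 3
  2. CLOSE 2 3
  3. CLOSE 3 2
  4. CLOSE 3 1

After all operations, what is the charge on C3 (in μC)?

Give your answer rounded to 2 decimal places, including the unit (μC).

Initial: C1(5μF, Q=17μC, V=3.40V), C2(4μF, Q=19μC, V=4.75V), C3(2μF, Q=0μC, V=0.00V)
Op 1: GROUND 3: Q3=0; energy lost=0.000
Op 2: CLOSE 2-3: Q_total=19.00, C_total=6.00, V=3.17; Q2=12.67, Q3=6.33; dissipated=15.042
Op 3: CLOSE 3-2: Q_total=19.00, C_total=6.00, V=3.17; Q3=6.33, Q2=12.67; dissipated=0.000
Op 4: CLOSE 3-1: Q_total=23.33, C_total=7.00, V=3.33; Q3=6.67, Q1=16.67; dissipated=0.039
Final charges: Q1=16.67, Q2=12.67, Q3=6.67

Answer: 6.67 μC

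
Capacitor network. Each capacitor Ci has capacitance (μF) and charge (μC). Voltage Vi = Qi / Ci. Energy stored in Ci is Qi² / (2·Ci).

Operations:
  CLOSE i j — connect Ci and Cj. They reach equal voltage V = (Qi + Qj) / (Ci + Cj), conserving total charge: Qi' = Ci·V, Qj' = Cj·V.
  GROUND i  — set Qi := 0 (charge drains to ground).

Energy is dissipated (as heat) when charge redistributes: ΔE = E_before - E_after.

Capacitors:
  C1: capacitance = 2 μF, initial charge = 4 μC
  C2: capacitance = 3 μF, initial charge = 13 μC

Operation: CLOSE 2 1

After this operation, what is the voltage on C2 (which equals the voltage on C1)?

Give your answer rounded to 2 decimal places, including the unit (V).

Initial: C1(2μF, Q=4μC, V=2.00V), C2(3μF, Q=13μC, V=4.33V)
Op 1: CLOSE 2-1: Q_total=17.00, C_total=5.00, V=3.40; Q2=10.20, Q1=6.80; dissipated=3.267

Answer: 3.40 V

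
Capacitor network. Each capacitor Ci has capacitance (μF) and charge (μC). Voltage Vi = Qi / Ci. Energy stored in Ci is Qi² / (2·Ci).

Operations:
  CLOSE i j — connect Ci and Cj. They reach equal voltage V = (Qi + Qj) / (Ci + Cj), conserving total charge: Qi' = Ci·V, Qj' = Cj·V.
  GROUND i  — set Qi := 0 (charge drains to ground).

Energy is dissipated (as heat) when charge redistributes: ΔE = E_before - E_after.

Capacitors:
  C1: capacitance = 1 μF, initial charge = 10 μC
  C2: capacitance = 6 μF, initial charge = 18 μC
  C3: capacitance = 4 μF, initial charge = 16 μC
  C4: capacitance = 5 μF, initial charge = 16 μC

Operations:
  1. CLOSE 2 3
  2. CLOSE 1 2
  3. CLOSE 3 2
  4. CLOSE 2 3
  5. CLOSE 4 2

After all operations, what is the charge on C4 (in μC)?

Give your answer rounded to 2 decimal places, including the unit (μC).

Initial: C1(1μF, Q=10μC, V=10.00V), C2(6μF, Q=18μC, V=3.00V), C3(4μF, Q=16μC, V=4.00V), C4(5μF, Q=16μC, V=3.20V)
Op 1: CLOSE 2-3: Q_total=34.00, C_total=10.00, V=3.40; Q2=20.40, Q3=13.60; dissipated=1.200
Op 2: CLOSE 1-2: Q_total=30.40, C_total=7.00, V=4.34; Q1=4.34, Q2=26.06; dissipated=18.669
Op 3: CLOSE 3-2: Q_total=39.66, C_total=10.00, V=3.97; Q3=15.86, Q2=23.79; dissipated=1.067
Op 4: CLOSE 2-3: Q_total=39.66, C_total=10.00, V=3.97; Q2=23.79, Q3=15.86; dissipated=0.000
Op 5: CLOSE 4-2: Q_total=39.79, C_total=11.00, V=3.62; Q4=18.09, Q2=21.71; dissipated=0.800
Final charges: Q1=4.34, Q2=21.71, Q3=15.86, Q4=18.09

Answer: 18.09 μC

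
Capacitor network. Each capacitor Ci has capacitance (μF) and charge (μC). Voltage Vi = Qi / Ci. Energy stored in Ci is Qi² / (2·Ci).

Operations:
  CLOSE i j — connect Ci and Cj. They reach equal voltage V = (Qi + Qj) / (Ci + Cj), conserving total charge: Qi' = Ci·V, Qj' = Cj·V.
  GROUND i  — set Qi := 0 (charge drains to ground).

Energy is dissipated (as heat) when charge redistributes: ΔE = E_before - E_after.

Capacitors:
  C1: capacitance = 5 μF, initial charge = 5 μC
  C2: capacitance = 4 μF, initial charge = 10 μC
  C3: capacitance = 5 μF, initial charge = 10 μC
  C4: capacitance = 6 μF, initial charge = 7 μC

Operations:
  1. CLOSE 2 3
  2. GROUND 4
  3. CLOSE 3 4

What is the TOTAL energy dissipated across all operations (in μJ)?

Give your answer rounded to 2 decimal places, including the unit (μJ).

Initial: C1(5μF, Q=5μC, V=1.00V), C2(4μF, Q=10μC, V=2.50V), C3(5μF, Q=10μC, V=2.00V), C4(6μF, Q=7μC, V=1.17V)
Op 1: CLOSE 2-3: Q_total=20.00, C_total=9.00, V=2.22; Q2=8.89, Q3=11.11; dissipated=0.278
Op 2: GROUND 4: Q4=0; energy lost=4.083
Op 3: CLOSE 3-4: Q_total=11.11, C_total=11.00, V=1.01; Q3=5.05, Q4=6.06; dissipated=6.734
Total dissipated: 11.095 μJ

Answer: 11.10 μJ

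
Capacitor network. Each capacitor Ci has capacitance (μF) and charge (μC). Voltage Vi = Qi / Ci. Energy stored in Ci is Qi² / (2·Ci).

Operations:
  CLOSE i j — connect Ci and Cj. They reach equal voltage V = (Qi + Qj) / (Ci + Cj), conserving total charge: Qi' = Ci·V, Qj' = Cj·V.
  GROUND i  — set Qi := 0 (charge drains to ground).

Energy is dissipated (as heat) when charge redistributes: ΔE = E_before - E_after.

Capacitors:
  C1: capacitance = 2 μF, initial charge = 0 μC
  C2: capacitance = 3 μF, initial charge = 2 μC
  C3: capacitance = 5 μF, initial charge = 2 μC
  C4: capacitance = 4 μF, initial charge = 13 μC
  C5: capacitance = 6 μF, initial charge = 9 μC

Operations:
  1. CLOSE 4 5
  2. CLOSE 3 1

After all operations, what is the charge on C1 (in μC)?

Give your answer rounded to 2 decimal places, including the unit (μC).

Initial: C1(2μF, Q=0μC, V=0.00V), C2(3μF, Q=2μC, V=0.67V), C3(5μF, Q=2μC, V=0.40V), C4(4μF, Q=13μC, V=3.25V), C5(6μF, Q=9μC, V=1.50V)
Op 1: CLOSE 4-5: Q_total=22.00, C_total=10.00, V=2.20; Q4=8.80, Q5=13.20; dissipated=3.675
Op 2: CLOSE 3-1: Q_total=2.00, C_total=7.00, V=0.29; Q3=1.43, Q1=0.57; dissipated=0.114
Final charges: Q1=0.57, Q2=2.00, Q3=1.43, Q4=8.80, Q5=13.20

Answer: 0.57 μC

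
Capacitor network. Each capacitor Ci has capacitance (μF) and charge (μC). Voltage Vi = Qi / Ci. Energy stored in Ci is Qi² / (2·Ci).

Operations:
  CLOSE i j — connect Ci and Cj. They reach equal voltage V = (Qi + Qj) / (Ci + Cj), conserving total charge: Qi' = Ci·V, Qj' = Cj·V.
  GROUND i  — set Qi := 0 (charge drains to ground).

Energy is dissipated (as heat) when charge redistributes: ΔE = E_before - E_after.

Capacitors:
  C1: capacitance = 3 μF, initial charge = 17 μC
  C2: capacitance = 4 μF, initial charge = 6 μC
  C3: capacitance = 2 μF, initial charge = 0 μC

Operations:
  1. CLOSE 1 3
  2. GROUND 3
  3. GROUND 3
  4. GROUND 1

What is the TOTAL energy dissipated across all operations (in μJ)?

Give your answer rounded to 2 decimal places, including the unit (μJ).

Initial: C1(3μF, Q=17μC, V=5.67V), C2(4μF, Q=6μC, V=1.50V), C3(2μF, Q=0μC, V=0.00V)
Op 1: CLOSE 1-3: Q_total=17.00, C_total=5.00, V=3.40; Q1=10.20, Q3=6.80; dissipated=19.267
Op 2: GROUND 3: Q3=0; energy lost=11.560
Op 3: GROUND 3: Q3=0; energy lost=0.000
Op 4: GROUND 1: Q1=0; energy lost=17.340
Total dissipated: 48.167 μJ

Answer: 48.17 μJ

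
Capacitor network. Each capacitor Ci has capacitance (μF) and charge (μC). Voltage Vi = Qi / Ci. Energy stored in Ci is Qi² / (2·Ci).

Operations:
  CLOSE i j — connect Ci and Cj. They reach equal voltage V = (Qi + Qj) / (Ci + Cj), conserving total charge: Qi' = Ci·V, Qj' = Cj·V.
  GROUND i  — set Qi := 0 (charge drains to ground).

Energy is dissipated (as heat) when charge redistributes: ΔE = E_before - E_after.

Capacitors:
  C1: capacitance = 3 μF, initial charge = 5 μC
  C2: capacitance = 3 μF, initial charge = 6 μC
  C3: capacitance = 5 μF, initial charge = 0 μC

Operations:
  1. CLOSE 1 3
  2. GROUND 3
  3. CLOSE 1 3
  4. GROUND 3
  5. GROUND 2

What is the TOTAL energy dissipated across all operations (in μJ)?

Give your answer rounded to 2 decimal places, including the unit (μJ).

Initial: C1(3μF, Q=5μC, V=1.67V), C2(3μF, Q=6μC, V=2.00V), C3(5μF, Q=0μC, V=0.00V)
Op 1: CLOSE 1-3: Q_total=5.00, C_total=8.00, V=0.62; Q1=1.88, Q3=3.12; dissipated=2.604
Op 2: GROUND 3: Q3=0; energy lost=0.977
Op 3: CLOSE 1-3: Q_total=1.88, C_total=8.00, V=0.23; Q1=0.70, Q3=1.17; dissipated=0.366
Op 4: GROUND 3: Q3=0; energy lost=0.137
Op 5: GROUND 2: Q2=0; energy lost=6.000
Total dissipated: 10.084 μJ

Answer: 10.08 μJ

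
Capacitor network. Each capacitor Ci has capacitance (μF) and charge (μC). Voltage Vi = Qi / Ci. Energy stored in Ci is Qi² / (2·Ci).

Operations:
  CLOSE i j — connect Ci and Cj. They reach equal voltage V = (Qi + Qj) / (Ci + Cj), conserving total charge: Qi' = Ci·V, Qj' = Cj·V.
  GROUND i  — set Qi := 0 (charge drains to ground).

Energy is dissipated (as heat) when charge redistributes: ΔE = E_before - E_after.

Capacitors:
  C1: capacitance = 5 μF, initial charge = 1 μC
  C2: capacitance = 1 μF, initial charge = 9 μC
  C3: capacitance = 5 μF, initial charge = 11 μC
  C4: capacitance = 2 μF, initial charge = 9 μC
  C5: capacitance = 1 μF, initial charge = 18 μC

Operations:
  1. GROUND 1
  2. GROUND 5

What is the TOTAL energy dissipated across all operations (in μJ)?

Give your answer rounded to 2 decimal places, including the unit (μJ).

Initial: C1(5μF, Q=1μC, V=0.20V), C2(1μF, Q=9μC, V=9.00V), C3(5μF, Q=11μC, V=2.20V), C4(2μF, Q=9μC, V=4.50V), C5(1μF, Q=18μC, V=18.00V)
Op 1: GROUND 1: Q1=0; energy lost=0.100
Op 2: GROUND 5: Q5=0; energy lost=162.000
Total dissipated: 162.100 μJ

Answer: 162.10 μJ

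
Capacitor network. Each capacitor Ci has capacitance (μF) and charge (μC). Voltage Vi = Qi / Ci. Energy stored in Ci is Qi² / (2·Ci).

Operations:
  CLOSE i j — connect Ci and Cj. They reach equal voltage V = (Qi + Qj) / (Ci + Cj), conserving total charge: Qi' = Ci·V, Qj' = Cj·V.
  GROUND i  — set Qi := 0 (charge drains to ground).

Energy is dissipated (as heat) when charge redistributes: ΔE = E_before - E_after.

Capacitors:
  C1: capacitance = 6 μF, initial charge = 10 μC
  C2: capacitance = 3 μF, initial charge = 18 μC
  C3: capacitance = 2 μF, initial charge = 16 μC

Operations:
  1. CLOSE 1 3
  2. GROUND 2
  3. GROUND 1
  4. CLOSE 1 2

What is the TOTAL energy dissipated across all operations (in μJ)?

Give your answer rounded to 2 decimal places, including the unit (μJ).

Answer: 115.77 μJ

Derivation:
Initial: C1(6μF, Q=10μC, V=1.67V), C2(3μF, Q=18μC, V=6.00V), C3(2μF, Q=16μC, V=8.00V)
Op 1: CLOSE 1-3: Q_total=26.00, C_total=8.00, V=3.25; Q1=19.50, Q3=6.50; dissipated=30.083
Op 2: GROUND 2: Q2=0; energy lost=54.000
Op 3: GROUND 1: Q1=0; energy lost=31.688
Op 4: CLOSE 1-2: Q_total=0.00, C_total=9.00, V=0.00; Q1=0.00, Q2=0.00; dissipated=0.000
Total dissipated: 115.771 μJ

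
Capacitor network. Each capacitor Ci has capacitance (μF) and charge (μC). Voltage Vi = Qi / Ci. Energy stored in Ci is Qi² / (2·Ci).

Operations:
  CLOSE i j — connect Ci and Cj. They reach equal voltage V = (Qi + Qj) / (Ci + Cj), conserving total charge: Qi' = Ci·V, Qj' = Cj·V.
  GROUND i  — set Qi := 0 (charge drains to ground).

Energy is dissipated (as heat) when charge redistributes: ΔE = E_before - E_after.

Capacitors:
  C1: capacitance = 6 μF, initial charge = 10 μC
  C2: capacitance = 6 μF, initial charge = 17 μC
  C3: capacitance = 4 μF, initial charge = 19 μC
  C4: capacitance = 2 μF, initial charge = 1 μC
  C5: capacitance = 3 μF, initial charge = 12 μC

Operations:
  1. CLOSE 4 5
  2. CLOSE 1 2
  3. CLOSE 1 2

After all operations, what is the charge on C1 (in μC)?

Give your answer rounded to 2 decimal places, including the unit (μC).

Initial: C1(6μF, Q=10μC, V=1.67V), C2(6μF, Q=17μC, V=2.83V), C3(4μF, Q=19μC, V=4.75V), C4(2μF, Q=1μC, V=0.50V), C5(3μF, Q=12μC, V=4.00V)
Op 1: CLOSE 4-5: Q_total=13.00, C_total=5.00, V=2.60; Q4=5.20, Q5=7.80; dissipated=7.350
Op 2: CLOSE 1-2: Q_total=27.00, C_total=12.00, V=2.25; Q1=13.50, Q2=13.50; dissipated=2.042
Op 3: CLOSE 1-2: Q_total=27.00, C_total=12.00, V=2.25; Q1=13.50, Q2=13.50; dissipated=0.000
Final charges: Q1=13.50, Q2=13.50, Q3=19.00, Q4=5.20, Q5=7.80

Answer: 13.50 μC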